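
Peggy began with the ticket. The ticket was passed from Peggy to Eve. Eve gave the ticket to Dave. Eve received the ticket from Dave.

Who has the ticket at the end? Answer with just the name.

Answer: Eve

Derivation:
Tracking the ticket through each event:
Start: Peggy has the ticket.
After event 1: Eve has the ticket.
After event 2: Dave has the ticket.
After event 3: Eve has the ticket.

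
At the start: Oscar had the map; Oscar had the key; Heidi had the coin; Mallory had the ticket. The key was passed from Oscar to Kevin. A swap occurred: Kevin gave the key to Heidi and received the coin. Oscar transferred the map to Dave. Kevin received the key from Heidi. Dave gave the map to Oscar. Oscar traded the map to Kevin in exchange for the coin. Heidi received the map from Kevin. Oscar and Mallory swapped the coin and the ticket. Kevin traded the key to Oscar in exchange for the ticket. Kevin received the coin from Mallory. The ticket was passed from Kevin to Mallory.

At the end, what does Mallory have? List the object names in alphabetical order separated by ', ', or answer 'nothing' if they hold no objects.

Answer: ticket

Derivation:
Tracking all object holders:
Start: map:Oscar, key:Oscar, coin:Heidi, ticket:Mallory
Event 1 (give key: Oscar -> Kevin). State: map:Oscar, key:Kevin, coin:Heidi, ticket:Mallory
Event 2 (swap key<->coin: now key:Heidi, coin:Kevin). State: map:Oscar, key:Heidi, coin:Kevin, ticket:Mallory
Event 3 (give map: Oscar -> Dave). State: map:Dave, key:Heidi, coin:Kevin, ticket:Mallory
Event 4 (give key: Heidi -> Kevin). State: map:Dave, key:Kevin, coin:Kevin, ticket:Mallory
Event 5 (give map: Dave -> Oscar). State: map:Oscar, key:Kevin, coin:Kevin, ticket:Mallory
Event 6 (swap map<->coin: now map:Kevin, coin:Oscar). State: map:Kevin, key:Kevin, coin:Oscar, ticket:Mallory
Event 7 (give map: Kevin -> Heidi). State: map:Heidi, key:Kevin, coin:Oscar, ticket:Mallory
Event 8 (swap coin<->ticket: now coin:Mallory, ticket:Oscar). State: map:Heidi, key:Kevin, coin:Mallory, ticket:Oscar
Event 9 (swap key<->ticket: now key:Oscar, ticket:Kevin). State: map:Heidi, key:Oscar, coin:Mallory, ticket:Kevin
Event 10 (give coin: Mallory -> Kevin). State: map:Heidi, key:Oscar, coin:Kevin, ticket:Kevin
Event 11 (give ticket: Kevin -> Mallory). State: map:Heidi, key:Oscar, coin:Kevin, ticket:Mallory

Final state: map:Heidi, key:Oscar, coin:Kevin, ticket:Mallory
Mallory holds: ticket.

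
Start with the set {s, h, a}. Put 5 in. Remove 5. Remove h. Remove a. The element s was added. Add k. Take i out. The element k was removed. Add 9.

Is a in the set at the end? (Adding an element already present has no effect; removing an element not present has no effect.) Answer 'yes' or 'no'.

Answer: no

Derivation:
Tracking the set through each operation:
Start: {a, h, s}
Event 1 (add 5): added. Set: {5, a, h, s}
Event 2 (remove 5): removed. Set: {a, h, s}
Event 3 (remove h): removed. Set: {a, s}
Event 4 (remove a): removed. Set: {s}
Event 5 (add s): already present, no change. Set: {s}
Event 6 (add k): added. Set: {k, s}
Event 7 (remove i): not present, no change. Set: {k, s}
Event 8 (remove k): removed. Set: {s}
Event 9 (add 9): added. Set: {9, s}

Final set: {9, s} (size 2)
a is NOT in the final set.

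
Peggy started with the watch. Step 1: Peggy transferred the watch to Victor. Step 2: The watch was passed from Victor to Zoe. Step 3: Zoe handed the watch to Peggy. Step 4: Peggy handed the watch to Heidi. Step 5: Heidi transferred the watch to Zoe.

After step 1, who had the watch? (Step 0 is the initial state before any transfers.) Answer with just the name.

Tracking the watch holder through step 1:
After step 0 (start): Peggy
After step 1: Victor

At step 1, the holder is Victor.

Answer: Victor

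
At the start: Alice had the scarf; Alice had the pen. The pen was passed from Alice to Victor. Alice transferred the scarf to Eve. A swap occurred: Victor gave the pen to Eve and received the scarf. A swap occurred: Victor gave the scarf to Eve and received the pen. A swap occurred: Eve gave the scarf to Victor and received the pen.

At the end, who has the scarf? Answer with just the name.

Answer: Victor

Derivation:
Tracking all object holders:
Start: scarf:Alice, pen:Alice
Event 1 (give pen: Alice -> Victor). State: scarf:Alice, pen:Victor
Event 2 (give scarf: Alice -> Eve). State: scarf:Eve, pen:Victor
Event 3 (swap pen<->scarf: now pen:Eve, scarf:Victor). State: scarf:Victor, pen:Eve
Event 4 (swap scarf<->pen: now scarf:Eve, pen:Victor). State: scarf:Eve, pen:Victor
Event 5 (swap scarf<->pen: now scarf:Victor, pen:Eve). State: scarf:Victor, pen:Eve

Final state: scarf:Victor, pen:Eve
The scarf is held by Victor.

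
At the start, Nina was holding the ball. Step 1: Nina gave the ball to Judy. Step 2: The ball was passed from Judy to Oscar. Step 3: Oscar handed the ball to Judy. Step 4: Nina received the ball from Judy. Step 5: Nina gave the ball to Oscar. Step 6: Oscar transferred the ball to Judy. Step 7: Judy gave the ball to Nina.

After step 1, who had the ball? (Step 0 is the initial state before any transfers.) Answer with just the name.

Tracking the ball holder through step 1:
After step 0 (start): Nina
After step 1: Judy

At step 1, the holder is Judy.

Answer: Judy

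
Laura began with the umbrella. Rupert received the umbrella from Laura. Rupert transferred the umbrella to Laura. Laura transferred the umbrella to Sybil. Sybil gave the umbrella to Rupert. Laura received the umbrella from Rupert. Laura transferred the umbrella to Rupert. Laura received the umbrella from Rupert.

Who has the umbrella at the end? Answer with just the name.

Tracking the umbrella through each event:
Start: Laura has the umbrella.
After event 1: Rupert has the umbrella.
After event 2: Laura has the umbrella.
After event 3: Sybil has the umbrella.
After event 4: Rupert has the umbrella.
After event 5: Laura has the umbrella.
After event 6: Rupert has the umbrella.
After event 7: Laura has the umbrella.

Answer: Laura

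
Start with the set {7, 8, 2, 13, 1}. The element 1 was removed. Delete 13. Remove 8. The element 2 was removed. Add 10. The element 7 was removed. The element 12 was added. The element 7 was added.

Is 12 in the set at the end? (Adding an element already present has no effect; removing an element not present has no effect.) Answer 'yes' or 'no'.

Answer: yes

Derivation:
Tracking the set through each operation:
Start: {1, 13, 2, 7, 8}
Event 1 (remove 1): removed. Set: {13, 2, 7, 8}
Event 2 (remove 13): removed. Set: {2, 7, 8}
Event 3 (remove 8): removed. Set: {2, 7}
Event 4 (remove 2): removed. Set: {7}
Event 5 (add 10): added. Set: {10, 7}
Event 6 (remove 7): removed. Set: {10}
Event 7 (add 12): added. Set: {10, 12}
Event 8 (add 7): added. Set: {10, 12, 7}

Final set: {10, 12, 7} (size 3)
12 is in the final set.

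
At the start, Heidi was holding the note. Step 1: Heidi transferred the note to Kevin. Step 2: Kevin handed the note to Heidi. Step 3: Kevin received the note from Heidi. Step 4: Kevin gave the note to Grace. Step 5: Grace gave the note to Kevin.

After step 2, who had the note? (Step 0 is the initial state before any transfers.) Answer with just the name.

Tracking the note holder through step 2:
After step 0 (start): Heidi
After step 1: Kevin
After step 2: Heidi

At step 2, the holder is Heidi.

Answer: Heidi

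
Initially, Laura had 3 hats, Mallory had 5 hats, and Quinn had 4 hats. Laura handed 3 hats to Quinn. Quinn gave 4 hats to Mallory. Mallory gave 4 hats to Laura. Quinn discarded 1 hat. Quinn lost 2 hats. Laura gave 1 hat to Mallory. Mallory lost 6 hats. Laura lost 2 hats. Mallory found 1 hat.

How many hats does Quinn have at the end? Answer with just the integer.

Answer: 0

Derivation:
Tracking counts step by step:
Start: Laura=3, Mallory=5, Quinn=4
Event 1 (Laura -> Quinn, 3): Laura: 3 -> 0, Quinn: 4 -> 7. State: Laura=0, Mallory=5, Quinn=7
Event 2 (Quinn -> Mallory, 4): Quinn: 7 -> 3, Mallory: 5 -> 9. State: Laura=0, Mallory=9, Quinn=3
Event 3 (Mallory -> Laura, 4): Mallory: 9 -> 5, Laura: 0 -> 4. State: Laura=4, Mallory=5, Quinn=3
Event 4 (Quinn -1): Quinn: 3 -> 2. State: Laura=4, Mallory=5, Quinn=2
Event 5 (Quinn -2): Quinn: 2 -> 0. State: Laura=4, Mallory=5, Quinn=0
Event 6 (Laura -> Mallory, 1): Laura: 4 -> 3, Mallory: 5 -> 6. State: Laura=3, Mallory=6, Quinn=0
Event 7 (Mallory -6): Mallory: 6 -> 0. State: Laura=3, Mallory=0, Quinn=0
Event 8 (Laura -2): Laura: 3 -> 1. State: Laura=1, Mallory=0, Quinn=0
Event 9 (Mallory +1): Mallory: 0 -> 1. State: Laura=1, Mallory=1, Quinn=0

Quinn's final count: 0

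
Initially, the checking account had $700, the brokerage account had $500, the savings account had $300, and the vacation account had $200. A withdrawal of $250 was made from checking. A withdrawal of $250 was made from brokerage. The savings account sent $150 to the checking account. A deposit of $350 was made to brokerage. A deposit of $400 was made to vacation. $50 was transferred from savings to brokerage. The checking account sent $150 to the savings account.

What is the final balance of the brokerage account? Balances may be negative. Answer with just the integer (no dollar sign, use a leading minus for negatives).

Tracking account balances step by step:
Start: checking=700, brokerage=500, savings=300, vacation=200
Event 1 (withdraw 250 from checking): checking: 700 - 250 = 450. Balances: checking=450, brokerage=500, savings=300, vacation=200
Event 2 (withdraw 250 from brokerage): brokerage: 500 - 250 = 250. Balances: checking=450, brokerage=250, savings=300, vacation=200
Event 3 (transfer 150 savings -> checking): savings: 300 - 150 = 150, checking: 450 + 150 = 600. Balances: checking=600, brokerage=250, savings=150, vacation=200
Event 4 (deposit 350 to brokerage): brokerage: 250 + 350 = 600. Balances: checking=600, brokerage=600, savings=150, vacation=200
Event 5 (deposit 400 to vacation): vacation: 200 + 400 = 600. Balances: checking=600, brokerage=600, savings=150, vacation=600
Event 6 (transfer 50 savings -> brokerage): savings: 150 - 50 = 100, brokerage: 600 + 50 = 650. Balances: checking=600, brokerage=650, savings=100, vacation=600
Event 7 (transfer 150 checking -> savings): checking: 600 - 150 = 450, savings: 100 + 150 = 250. Balances: checking=450, brokerage=650, savings=250, vacation=600

Final balance of brokerage: 650

Answer: 650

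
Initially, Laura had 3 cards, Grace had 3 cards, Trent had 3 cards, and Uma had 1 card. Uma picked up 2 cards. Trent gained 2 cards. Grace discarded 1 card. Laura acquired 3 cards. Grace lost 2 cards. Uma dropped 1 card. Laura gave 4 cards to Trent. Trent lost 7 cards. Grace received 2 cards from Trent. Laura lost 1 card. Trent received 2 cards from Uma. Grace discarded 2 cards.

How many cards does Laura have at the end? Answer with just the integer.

Tracking counts step by step:
Start: Laura=3, Grace=3, Trent=3, Uma=1
Event 1 (Uma +2): Uma: 1 -> 3. State: Laura=3, Grace=3, Trent=3, Uma=3
Event 2 (Trent +2): Trent: 3 -> 5. State: Laura=3, Grace=3, Trent=5, Uma=3
Event 3 (Grace -1): Grace: 3 -> 2. State: Laura=3, Grace=2, Trent=5, Uma=3
Event 4 (Laura +3): Laura: 3 -> 6. State: Laura=6, Grace=2, Trent=5, Uma=3
Event 5 (Grace -2): Grace: 2 -> 0. State: Laura=6, Grace=0, Trent=5, Uma=3
Event 6 (Uma -1): Uma: 3 -> 2. State: Laura=6, Grace=0, Trent=5, Uma=2
Event 7 (Laura -> Trent, 4): Laura: 6 -> 2, Trent: 5 -> 9. State: Laura=2, Grace=0, Trent=9, Uma=2
Event 8 (Trent -7): Trent: 9 -> 2. State: Laura=2, Grace=0, Trent=2, Uma=2
Event 9 (Trent -> Grace, 2): Trent: 2 -> 0, Grace: 0 -> 2. State: Laura=2, Grace=2, Trent=0, Uma=2
Event 10 (Laura -1): Laura: 2 -> 1. State: Laura=1, Grace=2, Trent=0, Uma=2
Event 11 (Uma -> Trent, 2): Uma: 2 -> 0, Trent: 0 -> 2. State: Laura=1, Grace=2, Trent=2, Uma=0
Event 12 (Grace -2): Grace: 2 -> 0. State: Laura=1, Grace=0, Trent=2, Uma=0

Laura's final count: 1

Answer: 1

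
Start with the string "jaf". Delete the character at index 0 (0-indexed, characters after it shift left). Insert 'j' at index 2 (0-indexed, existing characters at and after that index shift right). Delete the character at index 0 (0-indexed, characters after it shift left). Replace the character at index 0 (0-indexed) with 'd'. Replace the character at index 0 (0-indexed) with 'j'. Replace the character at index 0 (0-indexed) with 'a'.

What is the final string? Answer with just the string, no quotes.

Applying each edit step by step:
Start: "jaf"
Op 1 (delete idx 0 = 'j'): "jaf" -> "af"
Op 2 (insert 'j' at idx 2): "af" -> "afj"
Op 3 (delete idx 0 = 'a'): "afj" -> "fj"
Op 4 (replace idx 0: 'f' -> 'd'): "fj" -> "dj"
Op 5 (replace idx 0: 'd' -> 'j'): "dj" -> "jj"
Op 6 (replace idx 0: 'j' -> 'a'): "jj" -> "aj"

Answer: aj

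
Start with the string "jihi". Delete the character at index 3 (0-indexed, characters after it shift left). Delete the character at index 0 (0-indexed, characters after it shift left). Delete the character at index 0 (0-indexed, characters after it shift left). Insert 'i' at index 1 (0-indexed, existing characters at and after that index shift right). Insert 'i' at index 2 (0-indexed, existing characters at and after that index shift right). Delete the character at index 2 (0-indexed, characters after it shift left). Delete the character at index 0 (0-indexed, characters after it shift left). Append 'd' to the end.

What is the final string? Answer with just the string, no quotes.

Answer: id

Derivation:
Applying each edit step by step:
Start: "jihi"
Op 1 (delete idx 3 = 'i'): "jihi" -> "jih"
Op 2 (delete idx 0 = 'j'): "jih" -> "ih"
Op 3 (delete idx 0 = 'i'): "ih" -> "h"
Op 4 (insert 'i' at idx 1): "h" -> "hi"
Op 5 (insert 'i' at idx 2): "hi" -> "hii"
Op 6 (delete idx 2 = 'i'): "hii" -> "hi"
Op 7 (delete idx 0 = 'h'): "hi" -> "i"
Op 8 (append 'd'): "i" -> "id"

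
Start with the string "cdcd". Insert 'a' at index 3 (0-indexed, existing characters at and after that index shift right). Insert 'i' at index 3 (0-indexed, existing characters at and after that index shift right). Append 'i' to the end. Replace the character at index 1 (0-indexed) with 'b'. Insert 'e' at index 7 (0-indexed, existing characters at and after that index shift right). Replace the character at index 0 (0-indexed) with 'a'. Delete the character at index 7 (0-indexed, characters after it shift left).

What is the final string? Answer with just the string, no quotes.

Answer: abciadi

Derivation:
Applying each edit step by step:
Start: "cdcd"
Op 1 (insert 'a' at idx 3): "cdcd" -> "cdcad"
Op 2 (insert 'i' at idx 3): "cdcad" -> "cdciad"
Op 3 (append 'i'): "cdciad" -> "cdciadi"
Op 4 (replace idx 1: 'd' -> 'b'): "cdciadi" -> "cbciadi"
Op 5 (insert 'e' at idx 7): "cbciadi" -> "cbciadie"
Op 6 (replace idx 0: 'c' -> 'a'): "cbciadie" -> "abciadie"
Op 7 (delete idx 7 = 'e'): "abciadie" -> "abciadi"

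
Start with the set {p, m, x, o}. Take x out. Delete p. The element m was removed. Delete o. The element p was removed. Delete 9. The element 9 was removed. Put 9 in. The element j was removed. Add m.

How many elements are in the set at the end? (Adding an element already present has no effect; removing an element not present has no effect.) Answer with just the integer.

Answer: 2

Derivation:
Tracking the set through each operation:
Start: {m, o, p, x}
Event 1 (remove x): removed. Set: {m, o, p}
Event 2 (remove p): removed. Set: {m, o}
Event 3 (remove m): removed. Set: {o}
Event 4 (remove o): removed. Set: {}
Event 5 (remove p): not present, no change. Set: {}
Event 6 (remove 9): not present, no change. Set: {}
Event 7 (remove 9): not present, no change. Set: {}
Event 8 (add 9): added. Set: {9}
Event 9 (remove j): not present, no change. Set: {9}
Event 10 (add m): added. Set: {9, m}

Final set: {9, m} (size 2)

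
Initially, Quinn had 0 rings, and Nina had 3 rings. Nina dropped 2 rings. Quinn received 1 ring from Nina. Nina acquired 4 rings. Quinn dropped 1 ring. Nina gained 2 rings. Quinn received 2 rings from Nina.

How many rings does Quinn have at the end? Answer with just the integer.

Tracking counts step by step:
Start: Quinn=0, Nina=3
Event 1 (Nina -2): Nina: 3 -> 1. State: Quinn=0, Nina=1
Event 2 (Nina -> Quinn, 1): Nina: 1 -> 0, Quinn: 0 -> 1. State: Quinn=1, Nina=0
Event 3 (Nina +4): Nina: 0 -> 4. State: Quinn=1, Nina=4
Event 4 (Quinn -1): Quinn: 1 -> 0. State: Quinn=0, Nina=4
Event 5 (Nina +2): Nina: 4 -> 6. State: Quinn=0, Nina=6
Event 6 (Nina -> Quinn, 2): Nina: 6 -> 4, Quinn: 0 -> 2. State: Quinn=2, Nina=4

Quinn's final count: 2

Answer: 2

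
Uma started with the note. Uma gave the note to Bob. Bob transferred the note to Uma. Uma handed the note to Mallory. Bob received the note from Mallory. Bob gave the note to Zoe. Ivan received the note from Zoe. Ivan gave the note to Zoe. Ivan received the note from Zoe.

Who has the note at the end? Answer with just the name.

Answer: Ivan

Derivation:
Tracking the note through each event:
Start: Uma has the note.
After event 1: Bob has the note.
After event 2: Uma has the note.
After event 3: Mallory has the note.
After event 4: Bob has the note.
After event 5: Zoe has the note.
After event 6: Ivan has the note.
After event 7: Zoe has the note.
After event 8: Ivan has the note.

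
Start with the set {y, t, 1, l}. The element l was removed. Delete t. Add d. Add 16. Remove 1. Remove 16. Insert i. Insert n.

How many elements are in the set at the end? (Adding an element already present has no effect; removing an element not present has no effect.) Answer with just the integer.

Answer: 4

Derivation:
Tracking the set through each operation:
Start: {1, l, t, y}
Event 1 (remove l): removed. Set: {1, t, y}
Event 2 (remove t): removed. Set: {1, y}
Event 3 (add d): added. Set: {1, d, y}
Event 4 (add 16): added. Set: {1, 16, d, y}
Event 5 (remove 1): removed. Set: {16, d, y}
Event 6 (remove 16): removed. Set: {d, y}
Event 7 (add i): added. Set: {d, i, y}
Event 8 (add n): added. Set: {d, i, n, y}

Final set: {d, i, n, y} (size 4)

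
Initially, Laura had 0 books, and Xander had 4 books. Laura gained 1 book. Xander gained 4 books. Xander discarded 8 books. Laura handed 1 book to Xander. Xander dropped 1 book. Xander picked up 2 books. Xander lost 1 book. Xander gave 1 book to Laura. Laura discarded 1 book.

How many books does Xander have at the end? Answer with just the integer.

Answer: 0

Derivation:
Tracking counts step by step:
Start: Laura=0, Xander=4
Event 1 (Laura +1): Laura: 0 -> 1. State: Laura=1, Xander=4
Event 2 (Xander +4): Xander: 4 -> 8. State: Laura=1, Xander=8
Event 3 (Xander -8): Xander: 8 -> 0. State: Laura=1, Xander=0
Event 4 (Laura -> Xander, 1): Laura: 1 -> 0, Xander: 0 -> 1. State: Laura=0, Xander=1
Event 5 (Xander -1): Xander: 1 -> 0. State: Laura=0, Xander=0
Event 6 (Xander +2): Xander: 0 -> 2. State: Laura=0, Xander=2
Event 7 (Xander -1): Xander: 2 -> 1. State: Laura=0, Xander=1
Event 8 (Xander -> Laura, 1): Xander: 1 -> 0, Laura: 0 -> 1. State: Laura=1, Xander=0
Event 9 (Laura -1): Laura: 1 -> 0. State: Laura=0, Xander=0

Xander's final count: 0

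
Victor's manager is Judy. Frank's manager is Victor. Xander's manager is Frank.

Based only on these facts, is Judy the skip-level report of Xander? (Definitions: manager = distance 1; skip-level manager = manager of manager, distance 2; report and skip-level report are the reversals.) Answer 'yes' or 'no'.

Answer: no

Derivation:
Reconstructing the manager chain from the given facts:
  Judy -> Victor -> Frank -> Xander
(each arrow means 'manager of the next')
Positions in the chain (0 = top):
  position of Judy: 0
  position of Victor: 1
  position of Frank: 2
  position of Xander: 3

Judy is at position 0, Xander is at position 3; signed distance (j - i) = 3.
'skip-level report' requires j - i = -2. Actual distance is 3, so the relation does NOT hold.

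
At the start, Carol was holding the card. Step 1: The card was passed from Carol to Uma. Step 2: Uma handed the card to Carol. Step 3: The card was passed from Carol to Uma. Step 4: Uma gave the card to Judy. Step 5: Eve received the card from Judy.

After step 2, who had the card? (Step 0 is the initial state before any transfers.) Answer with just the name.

Tracking the card holder through step 2:
After step 0 (start): Carol
After step 1: Uma
After step 2: Carol

At step 2, the holder is Carol.

Answer: Carol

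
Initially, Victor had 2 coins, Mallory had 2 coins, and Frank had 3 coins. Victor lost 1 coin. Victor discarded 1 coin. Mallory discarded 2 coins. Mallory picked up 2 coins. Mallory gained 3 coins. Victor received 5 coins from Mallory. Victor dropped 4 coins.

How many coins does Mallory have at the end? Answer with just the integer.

Answer: 0

Derivation:
Tracking counts step by step:
Start: Victor=2, Mallory=2, Frank=3
Event 1 (Victor -1): Victor: 2 -> 1. State: Victor=1, Mallory=2, Frank=3
Event 2 (Victor -1): Victor: 1 -> 0. State: Victor=0, Mallory=2, Frank=3
Event 3 (Mallory -2): Mallory: 2 -> 0. State: Victor=0, Mallory=0, Frank=3
Event 4 (Mallory +2): Mallory: 0 -> 2. State: Victor=0, Mallory=2, Frank=3
Event 5 (Mallory +3): Mallory: 2 -> 5. State: Victor=0, Mallory=5, Frank=3
Event 6 (Mallory -> Victor, 5): Mallory: 5 -> 0, Victor: 0 -> 5. State: Victor=5, Mallory=0, Frank=3
Event 7 (Victor -4): Victor: 5 -> 1. State: Victor=1, Mallory=0, Frank=3

Mallory's final count: 0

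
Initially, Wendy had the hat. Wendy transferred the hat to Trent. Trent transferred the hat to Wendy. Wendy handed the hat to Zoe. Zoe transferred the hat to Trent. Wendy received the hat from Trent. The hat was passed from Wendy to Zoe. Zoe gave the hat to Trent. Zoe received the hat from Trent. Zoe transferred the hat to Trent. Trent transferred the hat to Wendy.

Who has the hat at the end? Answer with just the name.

Tracking the hat through each event:
Start: Wendy has the hat.
After event 1: Trent has the hat.
After event 2: Wendy has the hat.
After event 3: Zoe has the hat.
After event 4: Trent has the hat.
After event 5: Wendy has the hat.
After event 6: Zoe has the hat.
After event 7: Trent has the hat.
After event 8: Zoe has the hat.
After event 9: Trent has the hat.
After event 10: Wendy has the hat.

Answer: Wendy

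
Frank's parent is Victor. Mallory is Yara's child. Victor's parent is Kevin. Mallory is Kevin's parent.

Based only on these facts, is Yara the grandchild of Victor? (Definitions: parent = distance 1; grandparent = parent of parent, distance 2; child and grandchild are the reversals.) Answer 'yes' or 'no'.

Answer: no

Derivation:
Reconstructing the parent chain from the given facts:
  Yara -> Mallory -> Kevin -> Victor -> Frank
(each arrow means 'parent of the next')
Positions in the chain (0 = top):
  position of Yara: 0
  position of Mallory: 1
  position of Kevin: 2
  position of Victor: 3
  position of Frank: 4

Yara is at position 0, Victor is at position 3; signed distance (j - i) = 3.
'grandchild' requires j - i = -2. Actual distance is 3, so the relation does NOT hold.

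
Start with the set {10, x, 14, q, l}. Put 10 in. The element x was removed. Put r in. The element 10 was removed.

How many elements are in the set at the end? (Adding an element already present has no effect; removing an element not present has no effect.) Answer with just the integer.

Tracking the set through each operation:
Start: {10, 14, l, q, x}
Event 1 (add 10): already present, no change. Set: {10, 14, l, q, x}
Event 2 (remove x): removed. Set: {10, 14, l, q}
Event 3 (add r): added. Set: {10, 14, l, q, r}
Event 4 (remove 10): removed. Set: {14, l, q, r}

Final set: {14, l, q, r} (size 4)

Answer: 4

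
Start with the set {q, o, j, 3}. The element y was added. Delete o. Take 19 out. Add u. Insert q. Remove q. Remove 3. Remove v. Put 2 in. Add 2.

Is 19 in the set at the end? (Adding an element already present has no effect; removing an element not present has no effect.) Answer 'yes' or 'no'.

Answer: no

Derivation:
Tracking the set through each operation:
Start: {3, j, o, q}
Event 1 (add y): added. Set: {3, j, o, q, y}
Event 2 (remove o): removed. Set: {3, j, q, y}
Event 3 (remove 19): not present, no change. Set: {3, j, q, y}
Event 4 (add u): added. Set: {3, j, q, u, y}
Event 5 (add q): already present, no change. Set: {3, j, q, u, y}
Event 6 (remove q): removed. Set: {3, j, u, y}
Event 7 (remove 3): removed. Set: {j, u, y}
Event 8 (remove v): not present, no change. Set: {j, u, y}
Event 9 (add 2): added. Set: {2, j, u, y}
Event 10 (add 2): already present, no change. Set: {2, j, u, y}

Final set: {2, j, u, y} (size 4)
19 is NOT in the final set.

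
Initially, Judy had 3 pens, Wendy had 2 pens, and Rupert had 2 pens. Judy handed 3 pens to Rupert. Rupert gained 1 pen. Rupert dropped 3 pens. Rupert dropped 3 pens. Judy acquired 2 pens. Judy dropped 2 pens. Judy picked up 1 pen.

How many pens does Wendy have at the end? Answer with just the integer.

Answer: 2

Derivation:
Tracking counts step by step:
Start: Judy=3, Wendy=2, Rupert=2
Event 1 (Judy -> Rupert, 3): Judy: 3 -> 0, Rupert: 2 -> 5. State: Judy=0, Wendy=2, Rupert=5
Event 2 (Rupert +1): Rupert: 5 -> 6. State: Judy=0, Wendy=2, Rupert=6
Event 3 (Rupert -3): Rupert: 6 -> 3. State: Judy=0, Wendy=2, Rupert=3
Event 4 (Rupert -3): Rupert: 3 -> 0. State: Judy=0, Wendy=2, Rupert=0
Event 5 (Judy +2): Judy: 0 -> 2. State: Judy=2, Wendy=2, Rupert=0
Event 6 (Judy -2): Judy: 2 -> 0. State: Judy=0, Wendy=2, Rupert=0
Event 7 (Judy +1): Judy: 0 -> 1. State: Judy=1, Wendy=2, Rupert=0

Wendy's final count: 2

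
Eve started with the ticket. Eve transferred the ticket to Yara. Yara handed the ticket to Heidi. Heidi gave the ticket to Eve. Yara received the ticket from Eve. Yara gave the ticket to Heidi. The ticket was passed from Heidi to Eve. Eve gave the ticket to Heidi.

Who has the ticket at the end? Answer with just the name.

Tracking the ticket through each event:
Start: Eve has the ticket.
After event 1: Yara has the ticket.
After event 2: Heidi has the ticket.
After event 3: Eve has the ticket.
After event 4: Yara has the ticket.
After event 5: Heidi has the ticket.
After event 6: Eve has the ticket.
After event 7: Heidi has the ticket.

Answer: Heidi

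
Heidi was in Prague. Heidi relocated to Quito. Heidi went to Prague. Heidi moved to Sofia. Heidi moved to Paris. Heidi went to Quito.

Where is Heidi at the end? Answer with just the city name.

Answer: Quito

Derivation:
Tracking Heidi's location:
Start: Heidi is in Prague.
After move 1: Prague -> Quito. Heidi is in Quito.
After move 2: Quito -> Prague. Heidi is in Prague.
After move 3: Prague -> Sofia. Heidi is in Sofia.
After move 4: Sofia -> Paris. Heidi is in Paris.
After move 5: Paris -> Quito. Heidi is in Quito.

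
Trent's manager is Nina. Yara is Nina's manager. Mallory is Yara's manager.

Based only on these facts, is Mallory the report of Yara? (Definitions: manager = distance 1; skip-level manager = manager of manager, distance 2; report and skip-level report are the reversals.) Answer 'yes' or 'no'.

Reconstructing the manager chain from the given facts:
  Mallory -> Yara -> Nina -> Trent
(each arrow means 'manager of the next')
Positions in the chain (0 = top):
  position of Mallory: 0
  position of Yara: 1
  position of Nina: 2
  position of Trent: 3

Mallory is at position 0, Yara is at position 1; signed distance (j - i) = 1.
'report' requires j - i = -1. Actual distance is 1, so the relation does NOT hold.

Answer: no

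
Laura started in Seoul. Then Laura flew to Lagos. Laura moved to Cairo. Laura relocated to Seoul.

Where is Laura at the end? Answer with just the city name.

Answer: Seoul

Derivation:
Tracking Laura's location:
Start: Laura is in Seoul.
After move 1: Seoul -> Lagos. Laura is in Lagos.
After move 2: Lagos -> Cairo. Laura is in Cairo.
After move 3: Cairo -> Seoul. Laura is in Seoul.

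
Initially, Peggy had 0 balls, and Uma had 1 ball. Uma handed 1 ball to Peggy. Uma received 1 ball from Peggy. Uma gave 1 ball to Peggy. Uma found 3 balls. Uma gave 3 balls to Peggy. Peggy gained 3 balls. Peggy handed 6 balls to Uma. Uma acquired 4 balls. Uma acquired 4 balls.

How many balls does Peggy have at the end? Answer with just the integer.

Tracking counts step by step:
Start: Peggy=0, Uma=1
Event 1 (Uma -> Peggy, 1): Uma: 1 -> 0, Peggy: 0 -> 1. State: Peggy=1, Uma=0
Event 2 (Peggy -> Uma, 1): Peggy: 1 -> 0, Uma: 0 -> 1. State: Peggy=0, Uma=1
Event 3 (Uma -> Peggy, 1): Uma: 1 -> 0, Peggy: 0 -> 1. State: Peggy=1, Uma=0
Event 4 (Uma +3): Uma: 0 -> 3. State: Peggy=1, Uma=3
Event 5 (Uma -> Peggy, 3): Uma: 3 -> 0, Peggy: 1 -> 4. State: Peggy=4, Uma=0
Event 6 (Peggy +3): Peggy: 4 -> 7. State: Peggy=7, Uma=0
Event 7 (Peggy -> Uma, 6): Peggy: 7 -> 1, Uma: 0 -> 6. State: Peggy=1, Uma=6
Event 8 (Uma +4): Uma: 6 -> 10. State: Peggy=1, Uma=10
Event 9 (Uma +4): Uma: 10 -> 14. State: Peggy=1, Uma=14

Peggy's final count: 1

Answer: 1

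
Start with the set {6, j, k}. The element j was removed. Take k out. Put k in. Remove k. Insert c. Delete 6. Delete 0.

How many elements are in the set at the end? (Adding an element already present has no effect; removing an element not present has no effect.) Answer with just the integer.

Tracking the set through each operation:
Start: {6, j, k}
Event 1 (remove j): removed. Set: {6, k}
Event 2 (remove k): removed. Set: {6}
Event 3 (add k): added. Set: {6, k}
Event 4 (remove k): removed. Set: {6}
Event 5 (add c): added. Set: {6, c}
Event 6 (remove 6): removed. Set: {c}
Event 7 (remove 0): not present, no change. Set: {c}

Final set: {c} (size 1)

Answer: 1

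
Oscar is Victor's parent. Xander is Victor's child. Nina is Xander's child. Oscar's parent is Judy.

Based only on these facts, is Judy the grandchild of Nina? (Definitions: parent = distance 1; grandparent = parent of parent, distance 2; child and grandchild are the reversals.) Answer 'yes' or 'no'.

Reconstructing the parent chain from the given facts:
  Judy -> Oscar -> Victor -> Xander -> Nina
(each arrow means 'parent of the next')
Positions in the chain (0 = top):
  position of Judy: 0
  position of Oscar: 1
  position of Victor: 2
  position of Xander: 3
  position of Nina: 4

Judy is at position 0, Nina is at position 4; signed distance (j - i) = 4.
'grandchild' requires j - i = -2. Actual distance is 4, so the relation does NOT hold.

Answer: no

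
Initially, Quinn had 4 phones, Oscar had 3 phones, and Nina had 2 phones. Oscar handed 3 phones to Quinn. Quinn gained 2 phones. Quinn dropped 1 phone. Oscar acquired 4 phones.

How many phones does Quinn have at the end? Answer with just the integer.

Tracking counts step by step:
Start: Quinn=4, Oscar=3, Nina=2
Event 1 (Oscar -> Quinn, 3): Oscar: 3 -> 0, Quinn: 4 -> 7. State: Quinn=7, Oscar=0, Nina=2
Event 2 (Quinn +2): Quinn: 7 -> 9. State: Quinn=9, Oscar=0, Nina=2
Event 3 (Quinn -1): Quinn: 9 -> 8. State: Quinn=8, Oscar=0, Nina=2
Event 4 (Oscar +4): Oscar: 0 -> 4. State: Quinn=8, Oscar=4, Nina=2

Quinn's final count: 8

Answer: 8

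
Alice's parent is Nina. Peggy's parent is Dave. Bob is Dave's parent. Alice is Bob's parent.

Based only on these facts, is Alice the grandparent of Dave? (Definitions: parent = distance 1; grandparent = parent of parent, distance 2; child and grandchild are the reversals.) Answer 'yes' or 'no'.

Answer: yes

Derivation:
Reconstructing the parent chain from the given facts:
  Nina -> Alice -> Bob -> Dave -> Peggy
(each arrow means 'parent of the next')
Positions in the chain (0 = top):
  position of Nina: 0
  position of Alice: 1
  position of Bob: 2
  position of Dave: 3
  position of Peggy: 4

Alice is at position 1, Dave is at position 3; signed distance (j - i) = 2.
'grandparent' requires j - i = 2. Actual distance is 2, so the relation HOLDS.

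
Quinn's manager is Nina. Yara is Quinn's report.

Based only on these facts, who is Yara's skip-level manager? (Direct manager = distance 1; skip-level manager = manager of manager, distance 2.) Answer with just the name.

Answer: Nina

Derivation:
Reconstructing the manager chain from the given facts:
  Nina -> Quinn -> Yara
(each arrow means 'manager of the next')
Positions in the chain (0 = top):
  position of Nina: 0
  position of Quinn: 1
  position of Yara: 2

Yara is at position 2; the skip-level manager is 2 steps up the chain, i.e. position 0: Nina.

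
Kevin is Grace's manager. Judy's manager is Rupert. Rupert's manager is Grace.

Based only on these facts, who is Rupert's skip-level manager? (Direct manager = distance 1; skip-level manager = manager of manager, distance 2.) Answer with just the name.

Reconstructing the manager chain from the given facts:
  Kevin -> Grace -> Rupert -> Judy
(each arrow means 'manager of the next')
Positions in the chain (0 = top):
  position of Kevin: 0
  position of Grace: 1
  position of Rupert: 2
  position of Judy: 3

Rupert is at position 2; the skip-level manager is 2 steps up the chain, i.e. position 0: Kevin.

Answer: Kevin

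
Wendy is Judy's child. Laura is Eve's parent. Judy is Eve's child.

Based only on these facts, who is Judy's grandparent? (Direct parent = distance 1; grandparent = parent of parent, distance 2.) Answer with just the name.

Reconstructing the parent chain from the given facts:
  Laura -> Eve -> Judy -> Wendy
(each arrow means 'parent of the next')
Positions in the chain (0 = top):
  position of Laura: 0
  position of Eve: 1
  position of Judy: 2
  position of Wendy: 3

Judy is at position 2; the grandparent is 2 steps up the chain, i.e. position 0: Laura.

Answer: Laura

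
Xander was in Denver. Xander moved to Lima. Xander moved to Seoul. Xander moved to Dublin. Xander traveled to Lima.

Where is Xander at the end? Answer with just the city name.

Answer: Lima

Derivation:
Tracking Xander's location:
Start: Xander is in Denver.
After move 1: Denver -> Lima. Xander is in Lima.
After move 2: Lima -> Seoul. Xander is in Seoul.
After move 3: Seoul -> Dublin. Xander is in Dublin.
After move 4: Dublin -> Lima. Xander is in Lima.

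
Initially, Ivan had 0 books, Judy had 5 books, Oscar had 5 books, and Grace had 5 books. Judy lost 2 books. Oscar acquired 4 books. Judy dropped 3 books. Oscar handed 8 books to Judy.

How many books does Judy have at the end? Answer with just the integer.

Tracking counts step by step:
Start: Ivan=0, Judy=5, Oscar=5, Grace=5
Event 1 (Judy -2): Judy: 5 -> 3. State: Ivan=0, Judy=3, Oscar=5, Grace=5
Event 2 (Oscar +4): Oscar: 5 -> 9. State: Ivan=0, Judy=3, Oscar=9, Grace=5
Event 3 (Judy -3): Judy: 3 -> 0. State: Ivan=0, Judy=0, Oscar=9, Grace=5
Event 4 (Oscar -> Judy, 8): Oscar: 9 -> 1, Judy: 0 -> 8. State: Ivan=0, Judy=8, Oscar=1, Grace=5

Judy's final count: 8

Answer: 8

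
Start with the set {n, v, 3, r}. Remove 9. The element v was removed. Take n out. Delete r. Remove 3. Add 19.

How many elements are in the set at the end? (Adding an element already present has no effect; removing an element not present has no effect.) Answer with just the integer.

Tracking the set through each operation:
Start: {3, n, r, v}
Event 1 (remove 9): not present, no change. Set: {3, n, r, v}
Event 2 (remove v): removed. Set: {3, n, r}
Event 3 (remove n): removed. Set: {3, r}
Event 4 (remove r): removed. Set: {3}
Event 5 (remove 3): removed. Set: {}
Event 6 (add 19): added. Set: {19}

Final set: {19} (size 1)

Answer: 1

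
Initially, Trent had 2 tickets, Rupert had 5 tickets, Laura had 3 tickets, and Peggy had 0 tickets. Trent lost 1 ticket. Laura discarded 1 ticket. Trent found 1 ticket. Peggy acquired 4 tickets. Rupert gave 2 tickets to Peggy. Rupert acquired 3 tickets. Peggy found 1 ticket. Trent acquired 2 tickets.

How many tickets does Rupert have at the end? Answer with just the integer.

Answer: 6

Derivation:
Tracking counts step by step:
Start: Trent=2, Rupert=5, Laura=3, Peggy=0
Event 1 (Trent -1): Trent: 2 -> 1. State: Trent=1, Rupert=5, Laura=3, Peggy=0
Event 2 (Laura -1): Laura: 3 -> 2. State: Trent=1, Rupert=5, Laura=2, Peggy=0
Event 3 (Trent +1): Trent: 1 -> 2. State: Trent=2, Rupert=5, Laura=2, Peggy=0
Event 4 (Peggy +4): Peggy: 0 -> 4. State: Trent=2, Rupert=5, Laura=2, Peggy=4
Event 5 (Rupert -> Peggy, 2): Rupert: 5 -> 3, Peggy: 4 -> 6. State: Trent=2, Rupert=3, Laura=2, Peggy=6
Event 6 (Rupert +3): Rupert: 3 -> 6. State: Trent=2, Rupert=6, Laura=2, Peggy=6
Event 7 (Peggy +1): Peggy: 6 -> 7. State: Trent=2, Rupert=6, Laura=2, Peggy=7
Event 8 (Trent +2): Trent: 2 -> 4. State: Trent=4, Rupert=6, Laura=2, Peggy=7

Rupert's final count: 6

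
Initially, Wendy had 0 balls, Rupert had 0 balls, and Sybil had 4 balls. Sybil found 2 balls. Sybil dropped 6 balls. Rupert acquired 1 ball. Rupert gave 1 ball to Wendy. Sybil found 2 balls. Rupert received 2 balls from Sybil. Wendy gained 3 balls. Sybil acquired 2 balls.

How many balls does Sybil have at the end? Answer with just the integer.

Answer: 2

Derivation:
Tracking counts step by step:
Start: Wendy=0, Rupert=0, Sybil=4
Event 1 (Sybil +2): Sybil: 4 -> 6. State: Wendy=0, Rupert=0, Sybil=6
Event 2 (Sybil -6): Sybil: 6 -> 0. State: Wendy=0, Rupert=0, Sybil=0
Event 3 (Rupert +1): Rupert: 0 -> 1. State: Wendy=0, Rupert=1, Sybil=0
Event 4 (Rupert -> Wendy, 1): Rupert: 1 -> 0, Wendy: 0 -> 1. State: Wendy=1, Rupert=0, Sybil=0
Event 5 (Sybil +2): Sybil: 0 -> 2. State: Wendy=1, Rupert=0, Sybil=2
Event 6 (Sybil -> Rupert, 2): Sybil: 2 -> 0, Rupert: 0 -> 2. State: Wendy=1, Rupert=2, Sybil=0
Event 7 (Wendy +3): Wendy: 1 -> 4. State: Wendy=4, Rupert=2, Sybil=0
Event 8 (Sybil +2): Sybil: 0 -> 2. State: Wendy=4, Rupert=2, Sybil=2

Sybil's final count: 2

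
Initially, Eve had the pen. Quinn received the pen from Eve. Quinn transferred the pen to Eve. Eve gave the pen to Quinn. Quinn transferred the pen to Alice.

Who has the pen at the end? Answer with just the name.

Tracking the pen through each event:
Start: Eve has the pen.
After event 1: Quinn has the pen.
After event 2: Eve has the pen.
After event 3: Quinn has the pen.
After event 4: Alice has the pen.

Answer: Alice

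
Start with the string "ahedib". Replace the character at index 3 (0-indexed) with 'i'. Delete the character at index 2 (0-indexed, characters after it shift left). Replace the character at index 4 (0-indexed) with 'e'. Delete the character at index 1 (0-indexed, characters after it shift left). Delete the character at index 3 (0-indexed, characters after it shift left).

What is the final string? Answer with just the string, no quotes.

Answer: aii

Derivation:
Applying each edit step by step:
Start: "ahedib"
Op 1 (replace idx 3: 'd' -> 'i'): "ahedib" -> "aheiib"
Op 2 (delete idx 2 = 'e'): "aheiib" -> "ahiib"
Op 3 (replace idx 4: 'b' -> 'e'): "ahiib" -> "ahiie"
Op 4 (delete idx 1 = 'h'): "ahiie" -> "aiie"
Op 5 (delete idx 3 = 'e'): "aiie" -> "aii"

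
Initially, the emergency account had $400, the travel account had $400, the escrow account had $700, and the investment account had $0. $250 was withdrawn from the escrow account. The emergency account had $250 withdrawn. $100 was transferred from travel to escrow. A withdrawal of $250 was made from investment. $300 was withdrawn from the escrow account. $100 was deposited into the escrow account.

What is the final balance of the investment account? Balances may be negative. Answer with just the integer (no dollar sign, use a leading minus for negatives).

Tracking account balances step by step:
Start: emergency=400, travel=400, escrow=700, investment=0
Event 1 (withdraw 250 from escrow): escrow: 700 - 250 = 450. Balances: emergency=400, travel=400, escrow=450, investment=0
Event 2 (withdraw 250 from emergency): emergency: 400 - 250 = 150. Balances: emergency=150, travel=400, escrow=450, investment=0
Event 3 (transfer 100 travel -> escrow): travel: 400 - 100 = 300, escrow: 450 + 100 = 550. Balances: emergency=150, travel=300, escrow=550, investment=0
Event 4 (withdraw 250 from investment): investment: 0 - 250 = -250. Balances: emergency=150, travel=300, escrow=550, investment=-250
Event 5 (withdraw 300 from escrow): escrow: 550 - 300 = 250. Balances: emergency=150, travel=300, escrow=250, investment=-250
Event 6 (deposit 100 to escrow): escrow: 250 + 100 = 350. Balances: emergency=150, travel=300, escrow=350, investment=-250

Final balance of investment: -250

Answer: -250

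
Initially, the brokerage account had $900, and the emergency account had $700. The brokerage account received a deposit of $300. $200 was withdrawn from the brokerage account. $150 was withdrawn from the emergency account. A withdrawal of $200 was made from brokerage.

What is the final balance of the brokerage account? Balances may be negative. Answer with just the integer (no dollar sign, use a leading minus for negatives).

Answer: 800

Derivation:
Tracking account balances step by step:
Start: brokerage=900, emergency=700
Event 1 (deposit 300 to brokerage): brokerage: 900 + 300 = 1200. Balances: brokerage=1200, emergency=700
Event 2 (withdraw 200 from brokerage): brokerage: 1200 - 200 = 1000. Balances: brokerage=1000, emergency=700
Event 3 (withdraw 150 from emergency): emergency: 700 - 150 = 550. Balances: brokerage=1000, emergency=550
Event 4 (withdraw 200 from brokerage): brokerage: 1000 - 200 = 800. Balances: brokerage=800, emergency=550

Final balance of brokerage: 800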